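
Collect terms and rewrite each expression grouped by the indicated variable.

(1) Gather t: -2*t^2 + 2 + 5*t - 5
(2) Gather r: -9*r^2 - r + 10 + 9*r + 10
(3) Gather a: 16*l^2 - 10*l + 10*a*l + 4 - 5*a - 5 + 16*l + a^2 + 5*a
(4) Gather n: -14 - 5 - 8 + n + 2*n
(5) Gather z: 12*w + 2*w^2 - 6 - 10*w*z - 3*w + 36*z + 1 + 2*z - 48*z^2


(1) = -2*t^2 + 5*t - 3
(2) = -9*r^2 + 8*r + 20
(3) = a^2 + 10*a*l + 16*l^2 + 6*l - 1
(4) = 3*n - 27
(5) = 2*w^2 + 9*w - 48*z^2 + z*(38 - 10*w) - 5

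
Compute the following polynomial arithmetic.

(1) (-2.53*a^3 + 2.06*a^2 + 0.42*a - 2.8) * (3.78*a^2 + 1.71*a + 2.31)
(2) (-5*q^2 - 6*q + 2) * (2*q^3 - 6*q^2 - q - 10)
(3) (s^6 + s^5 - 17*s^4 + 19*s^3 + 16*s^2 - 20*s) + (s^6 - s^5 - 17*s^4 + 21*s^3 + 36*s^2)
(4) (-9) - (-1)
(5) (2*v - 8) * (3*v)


(1) = -9.5634*a^5 + 3.4605*a^4 - 0.7341*a^3 - 5.1072*a^2 - 3.8178*a - 6.468
(2) = -10*q^5 + 18*q^4 + 45*q^3 + 44*q^2 + 58*q - 20
(3) = 2*s^6 - 34*s^4 + 40*s^3 + 52*s^2 - 20*s
(4) = -8
(5) = 6*v^2 - 24*v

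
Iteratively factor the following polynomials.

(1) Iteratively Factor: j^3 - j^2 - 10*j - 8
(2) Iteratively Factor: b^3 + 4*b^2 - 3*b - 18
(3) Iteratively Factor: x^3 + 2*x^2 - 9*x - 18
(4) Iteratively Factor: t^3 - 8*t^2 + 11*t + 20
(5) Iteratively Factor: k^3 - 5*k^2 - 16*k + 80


(1) = (j + 1)*(j^2 - 2*j - 8) = (j - 4)*(j + 1)*(j + 2)
(2) = (b - 2)*(b^2 + 6*b + 9) = (b - 2)*(b + 3)*(b + 3)
(3) = (x + 3)*(x^2 - x - 6) = (x - 3)*(x + 3)*(x + 2)
(4) = (t - 4)*(t^2 - 4*t - 5) = (t - 4)*(t + 1)*(t - 5)
(5) = (k + 4)*(k^2 - 9*k + 20) = (k - 4)*(k + 4)*(k - 5)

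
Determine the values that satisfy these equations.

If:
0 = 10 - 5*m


Then:
m = 2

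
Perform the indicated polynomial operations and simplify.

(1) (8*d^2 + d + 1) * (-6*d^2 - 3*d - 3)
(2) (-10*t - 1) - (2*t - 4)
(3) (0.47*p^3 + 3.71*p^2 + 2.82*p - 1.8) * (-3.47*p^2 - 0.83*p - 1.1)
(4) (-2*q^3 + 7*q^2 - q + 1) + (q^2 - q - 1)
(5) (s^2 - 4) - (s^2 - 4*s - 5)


(1) = -48*d^4 - 30*d^3 - 33*d^2 - 6*d - 3
(2) = 3 - 12*t
(3) = -1.6309*p^5 - 13.2638*p^4 - 13.3817*p^3 - 0.1756*p^2 - 1.608*p + 1.98
(4) = -2*q^3 + 8*q^2 - 2*q
(5) = 4*s + 1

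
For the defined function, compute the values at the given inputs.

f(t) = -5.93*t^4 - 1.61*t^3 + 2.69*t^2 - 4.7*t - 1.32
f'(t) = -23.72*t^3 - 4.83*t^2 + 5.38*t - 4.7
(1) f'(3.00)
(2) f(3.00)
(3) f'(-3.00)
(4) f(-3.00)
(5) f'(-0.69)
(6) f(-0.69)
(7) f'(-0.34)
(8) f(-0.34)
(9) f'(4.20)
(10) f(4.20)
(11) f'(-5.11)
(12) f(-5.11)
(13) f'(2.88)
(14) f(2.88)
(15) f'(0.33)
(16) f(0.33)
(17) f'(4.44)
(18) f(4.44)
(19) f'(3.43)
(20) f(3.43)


(1) = -672.47
(2) = -515.01
(3) = 576.13
(4) = -399.87
(5) = -2.92
(6) = 2.39
(7) = -6.16
(8) = 0.57
(9) = -1824.67
(10) = -1938.13
(11) = 3006.71
(12) = -3735.56
(13) = -595.89
(14) = -438.97
(15) = -4.30
(16) = -2.71
(17) = -2152.20
(18) = -2414.63
(19) = -1000.26
(20) = -871.55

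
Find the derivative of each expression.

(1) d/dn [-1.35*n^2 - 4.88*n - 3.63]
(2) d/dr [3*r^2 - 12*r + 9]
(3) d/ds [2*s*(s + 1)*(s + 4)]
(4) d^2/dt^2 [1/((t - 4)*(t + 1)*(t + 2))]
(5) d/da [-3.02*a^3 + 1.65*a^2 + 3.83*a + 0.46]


(1) = -2.7*n - 4.88
(2) = 6*r - 12
(3) = 6*s^2 + 20*s + 8
(4) = 2*(6*t^4 - 8*t^3 - 27*t^2 + 54*t + 92)/(t^9 - 3*t^8 - 27*t^7 + 35*t^6 + 318*t^5 + 156*t^4 - 1288*t^3 - 2592*t^2 - 1920*t - 512)
(5) = -9.06*a^2 + 3.3*a + 3.83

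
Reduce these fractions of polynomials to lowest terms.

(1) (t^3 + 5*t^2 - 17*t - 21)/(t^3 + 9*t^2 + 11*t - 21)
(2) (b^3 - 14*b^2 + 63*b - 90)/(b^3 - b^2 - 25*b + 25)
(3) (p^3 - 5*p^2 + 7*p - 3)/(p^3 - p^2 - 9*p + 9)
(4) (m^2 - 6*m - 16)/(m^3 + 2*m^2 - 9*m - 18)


(1) = (t^2 - 2*t - 3)/(t^2 + 2*t - 3)
(2) = (b^2 - 9*b + 18)/(b^2 + 4*b - 5)
(3) = (p - 1)/(p + 3)
(4) = (m - 8)/(m^2 - 9)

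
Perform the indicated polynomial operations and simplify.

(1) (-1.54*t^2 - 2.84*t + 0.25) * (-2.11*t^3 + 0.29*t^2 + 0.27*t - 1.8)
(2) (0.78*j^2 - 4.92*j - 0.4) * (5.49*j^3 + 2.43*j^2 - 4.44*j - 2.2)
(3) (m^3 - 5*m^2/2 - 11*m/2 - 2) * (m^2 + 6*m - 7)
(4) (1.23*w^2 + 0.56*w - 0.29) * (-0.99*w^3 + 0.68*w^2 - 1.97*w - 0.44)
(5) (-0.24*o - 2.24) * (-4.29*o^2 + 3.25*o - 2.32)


(1) = 3.2494*t^5 + 5.5458*t^4 - 1.7669*t^3 + 2.0777*t^2 + 5.1795*t - 0.45
(2) = 4.2822*j^5 - 25.1154*j^4 - 17.6148*j^3 + 19.1568*j^2 + 12.6*j + 0.88
(3) = m^5 + 7*m^4/2 - 55*m^3/2 - 35*m^2/2 + 53*m/2 + 14
(4) = -1.2177*w^5 + 0.282*w^4 - 1.7552*w^3 - 1.8416*w^2 + 0.3249*w + 0.1276
(5) = 1.0296*o^3 + 8.8296*o^2 - 6.7232*o + 5.1968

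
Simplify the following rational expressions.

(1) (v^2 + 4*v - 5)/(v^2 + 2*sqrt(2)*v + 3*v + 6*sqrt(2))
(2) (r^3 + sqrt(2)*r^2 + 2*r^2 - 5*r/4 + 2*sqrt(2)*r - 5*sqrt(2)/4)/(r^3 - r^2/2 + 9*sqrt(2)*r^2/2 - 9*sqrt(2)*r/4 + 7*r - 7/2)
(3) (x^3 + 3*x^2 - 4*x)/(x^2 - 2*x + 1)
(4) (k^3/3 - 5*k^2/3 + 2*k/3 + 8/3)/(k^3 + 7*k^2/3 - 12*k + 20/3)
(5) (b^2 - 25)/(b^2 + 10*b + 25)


(1) = (v^2 + 4*v - 5)/(v^2 + v*(2*sqrt(2) + 3) + 6*sqrt(2))
(2) = (16*r + 40)/(16*r + 56*sqrt(2))
(3) = (x^2 + 4*x)/(x - 1)
(4) = (k^2 - 3*k - 4)/(3*k^2 + 13*k - 10)
(5) = (b - 5)/(b + 5)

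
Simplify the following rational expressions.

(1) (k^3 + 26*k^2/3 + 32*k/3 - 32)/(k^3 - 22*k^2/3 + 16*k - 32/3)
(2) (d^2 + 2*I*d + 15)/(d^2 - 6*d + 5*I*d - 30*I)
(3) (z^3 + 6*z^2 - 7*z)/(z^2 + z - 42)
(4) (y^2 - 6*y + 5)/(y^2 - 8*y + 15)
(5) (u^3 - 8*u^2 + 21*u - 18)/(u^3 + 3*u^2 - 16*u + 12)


(1) = (k^2 + 10*k + 24)/(k^2 - 6*k + 8)
(2) = (d - 3*I)/(d - 6)
(3) = (z^2 - z)/(z - 6)
(4) = (y - 1)/(y - 3)
(5) = (u^2 - 6*u + 9)/(u^2 + 5*u - 6)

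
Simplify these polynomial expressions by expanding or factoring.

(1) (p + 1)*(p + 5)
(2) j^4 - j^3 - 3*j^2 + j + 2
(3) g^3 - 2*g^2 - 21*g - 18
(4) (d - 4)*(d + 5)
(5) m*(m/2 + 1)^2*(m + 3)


(1) = p^2 + 6*p + 5
(2) = (j - 2)*(j - 1)*(j + 1)^2
(3) = (g - 6)*(g + 1)*(g + 3)
(4) = d^2 + d - 20
(5) = m^4/4 + 7*m^3/4 + 4*m^2 + 3*m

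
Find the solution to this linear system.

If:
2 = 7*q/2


Then:
q = 4/7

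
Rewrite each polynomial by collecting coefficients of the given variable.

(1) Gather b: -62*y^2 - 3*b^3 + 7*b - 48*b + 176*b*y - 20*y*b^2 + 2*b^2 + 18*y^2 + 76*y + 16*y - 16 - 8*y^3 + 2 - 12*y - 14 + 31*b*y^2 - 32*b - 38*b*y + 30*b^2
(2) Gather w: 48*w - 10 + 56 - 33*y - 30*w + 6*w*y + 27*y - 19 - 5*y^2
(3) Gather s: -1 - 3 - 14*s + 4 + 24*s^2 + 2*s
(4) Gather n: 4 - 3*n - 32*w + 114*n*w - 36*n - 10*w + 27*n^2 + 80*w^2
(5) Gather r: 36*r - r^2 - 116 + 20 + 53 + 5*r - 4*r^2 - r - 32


(1) = -3*b^3 + b^2*(32 - 20*y) + b*(31*y^2 + 138*y - 73) - 8*y^3 - 44*y^2 + 80*y - 28
(2) = w*(6*y + 18) - 5*y^2 - 6*y + 27
(3) = 24*s^2 - 12*s
(4) = 27*n^2 + n*(114*w - 39) + 80*w^2 - 42*w + 4
(5) = -5*r^2 + 40*r - 75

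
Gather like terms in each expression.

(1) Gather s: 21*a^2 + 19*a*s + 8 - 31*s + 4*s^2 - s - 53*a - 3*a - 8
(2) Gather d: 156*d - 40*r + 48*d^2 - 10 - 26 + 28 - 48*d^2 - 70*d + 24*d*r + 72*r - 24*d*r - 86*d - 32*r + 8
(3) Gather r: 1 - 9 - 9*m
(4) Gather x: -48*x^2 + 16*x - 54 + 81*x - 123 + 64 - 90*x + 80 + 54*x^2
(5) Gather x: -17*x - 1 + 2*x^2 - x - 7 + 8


(1) = 21*a^2 - 56*a + 4*s^2 + s*(19*a - 32)
(2) = 0
(3) = -9*m - 8
(4) = 6*x^2 + 7*x - 33
(5) = 2*x^2 - 18*x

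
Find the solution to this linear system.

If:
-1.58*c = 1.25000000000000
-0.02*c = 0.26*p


Then:
c = -0.79
p = 0.06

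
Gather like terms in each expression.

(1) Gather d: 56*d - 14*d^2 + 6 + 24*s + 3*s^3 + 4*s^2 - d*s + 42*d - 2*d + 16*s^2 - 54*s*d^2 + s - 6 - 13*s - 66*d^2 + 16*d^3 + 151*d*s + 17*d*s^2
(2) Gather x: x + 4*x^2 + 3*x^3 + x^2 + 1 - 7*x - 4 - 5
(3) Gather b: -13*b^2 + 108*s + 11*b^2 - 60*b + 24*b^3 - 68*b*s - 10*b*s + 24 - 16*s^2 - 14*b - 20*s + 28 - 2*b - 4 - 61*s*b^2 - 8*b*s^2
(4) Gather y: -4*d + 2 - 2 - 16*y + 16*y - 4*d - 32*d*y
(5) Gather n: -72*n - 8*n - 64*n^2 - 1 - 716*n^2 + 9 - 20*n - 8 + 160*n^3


(1) = 16*d^3 + d^2*(-54*s - 80) + d*(17*s^2 + 150*s + 96) + 3*s^3 + 20*s^2 + 12*s
(2) = 3*x^3 + 5*x^2 - 6*x - 8
(3) = 24*b^3 + b^2*(-61*s - 2) + b*(-8*s^2 - 78*s - 76) - 16*s^2 + 88*s + 48
(4) = -32*d*y - 8*d
(5) = 160*n^3 - 780*n^2 - 100*n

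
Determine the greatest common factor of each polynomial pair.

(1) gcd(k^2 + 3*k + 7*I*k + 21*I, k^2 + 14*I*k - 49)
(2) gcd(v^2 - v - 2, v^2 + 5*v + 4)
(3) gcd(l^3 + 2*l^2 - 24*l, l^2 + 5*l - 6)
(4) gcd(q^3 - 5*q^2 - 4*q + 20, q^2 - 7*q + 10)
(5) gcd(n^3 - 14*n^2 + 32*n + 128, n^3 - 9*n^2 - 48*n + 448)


(1) = k + 7*I
(2) = gcd((v - 2)*(v + 1), (v + 1)*(v + 4)) = v + 1
(3) = l + 6
(4) = q^2 - 7*q + 10
(5) = n^2 - 16*n + 64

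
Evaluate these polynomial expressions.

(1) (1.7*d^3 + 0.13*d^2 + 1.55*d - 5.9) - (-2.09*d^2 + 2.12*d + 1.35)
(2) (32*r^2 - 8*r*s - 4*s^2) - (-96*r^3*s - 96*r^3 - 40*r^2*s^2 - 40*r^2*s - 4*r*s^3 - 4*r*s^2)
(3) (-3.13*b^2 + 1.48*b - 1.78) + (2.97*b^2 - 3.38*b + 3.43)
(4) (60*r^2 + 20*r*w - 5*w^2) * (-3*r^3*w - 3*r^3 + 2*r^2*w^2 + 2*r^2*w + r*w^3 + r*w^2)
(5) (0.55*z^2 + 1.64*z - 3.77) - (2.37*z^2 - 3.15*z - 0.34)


(1) = 1.7*d^3 + 2.22*d^2 - 0.57*d - 7.25
(2) = 96*r^3*s + 96*r^3 + 40*r^2*s^2 + 40*r^2*s + 32*r^2 + 4*r*s^3 + 4*r*s^2 - 8*r*s - 4*s^2
(3) = -0.16*b^2 - 1.9*b + 1.65
(4) = -180*r^5*w - 180*r^5 + 60*r^4*w^2 + 60*r^4*w + 115*r^3*w^3 + 115*r^3*w^2 + 10*r^2*w^4 + 10*r^2*w^3 - 5*r*w^5 - 5*r*w^4
(5) = -1.82*z^2 + 4.79*z - 3.43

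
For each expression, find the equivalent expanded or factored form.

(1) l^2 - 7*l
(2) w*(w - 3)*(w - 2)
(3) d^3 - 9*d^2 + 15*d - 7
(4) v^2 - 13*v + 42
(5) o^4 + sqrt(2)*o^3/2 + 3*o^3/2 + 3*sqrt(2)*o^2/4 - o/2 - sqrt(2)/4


(1) = l*(l - 7)
(2) = w^3 - 5*w^2 + 6*w
(3) = (d - 7)*(d - 1)^2
(4) = (v - 7)*(v - 6)
(5) = (o - 1/2)*(o + 1)^2*(o + sqrt(2)/2)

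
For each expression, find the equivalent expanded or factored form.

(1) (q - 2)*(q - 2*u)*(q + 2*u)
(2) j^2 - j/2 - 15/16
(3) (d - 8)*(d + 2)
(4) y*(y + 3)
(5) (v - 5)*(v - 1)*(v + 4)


(1) = q^3 - 2*q^2 - 4*q*u^2 + 8*u^2
(2) = (j - 5/4)*(j + 3/4)
(3) = d^2 - 6*d - 16
(4) = y^2 + 3*y
(5) = v^3 - 2*v^2 - 19*v + 20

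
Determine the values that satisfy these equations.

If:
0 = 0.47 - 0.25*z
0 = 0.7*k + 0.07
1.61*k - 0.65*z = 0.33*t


Then:
k = -0.10
t = -4.19
z = 1.88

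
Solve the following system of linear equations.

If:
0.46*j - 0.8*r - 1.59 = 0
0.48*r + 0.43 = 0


Then:
j = 1.90
r = -0.90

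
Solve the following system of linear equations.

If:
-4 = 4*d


Then:
d = -1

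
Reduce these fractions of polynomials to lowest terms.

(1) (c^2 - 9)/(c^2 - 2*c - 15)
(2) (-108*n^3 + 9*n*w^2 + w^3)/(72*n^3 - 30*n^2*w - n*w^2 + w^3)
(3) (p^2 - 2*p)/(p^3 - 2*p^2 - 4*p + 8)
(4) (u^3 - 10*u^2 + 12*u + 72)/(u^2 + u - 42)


(1) = (c - 3)/(c - 5)
(2) = (6*n + w)/(-4*n + w)
(3) = p/(p^2 - 4)
(4) = (u^2 - 4*u - 12)/(u + 7)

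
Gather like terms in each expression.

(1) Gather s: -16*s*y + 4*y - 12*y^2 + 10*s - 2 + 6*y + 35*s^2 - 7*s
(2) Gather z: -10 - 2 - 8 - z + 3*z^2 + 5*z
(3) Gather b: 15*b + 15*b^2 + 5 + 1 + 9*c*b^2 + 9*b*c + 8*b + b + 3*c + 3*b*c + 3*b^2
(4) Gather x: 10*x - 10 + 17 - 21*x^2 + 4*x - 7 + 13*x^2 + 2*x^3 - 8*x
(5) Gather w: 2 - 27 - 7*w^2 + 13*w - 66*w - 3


(1) = 35*s^2 + s*(3 - 16*y) - 12*y^2 + 10*y - 2
(2) = 3*z^2 + 4*z - 20
(3) = b^2*(9*c + 18) + b*(12*c + 24) + 3*c + 6
(4) = 2*x^3 - 8*x^2 + 6*x
(5) = -7*w^2 - 53*w - 28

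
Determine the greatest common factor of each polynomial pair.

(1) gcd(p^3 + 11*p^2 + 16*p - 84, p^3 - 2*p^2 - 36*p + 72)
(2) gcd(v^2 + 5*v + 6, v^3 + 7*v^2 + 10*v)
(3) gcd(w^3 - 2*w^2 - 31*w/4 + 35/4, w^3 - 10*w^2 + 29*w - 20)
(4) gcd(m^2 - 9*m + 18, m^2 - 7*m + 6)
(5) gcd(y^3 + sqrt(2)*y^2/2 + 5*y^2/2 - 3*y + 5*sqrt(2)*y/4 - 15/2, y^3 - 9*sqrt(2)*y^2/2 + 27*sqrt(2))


(1) = p^2 + 4*p - 12
(2) = v + 2
(3) = w - 1
(4) = gcd((m - 6)*(m - 3), (m - 6)*(m - 1)) = m - 6
(5) = gcd((y + 5/2)*(y - sqrt(2))*(y + 3*sqrt(2)/2), (y - 3*sqrt(2))^2*(y + 3*sqrt(2)/2)) = y + 3*sqrt(2)/2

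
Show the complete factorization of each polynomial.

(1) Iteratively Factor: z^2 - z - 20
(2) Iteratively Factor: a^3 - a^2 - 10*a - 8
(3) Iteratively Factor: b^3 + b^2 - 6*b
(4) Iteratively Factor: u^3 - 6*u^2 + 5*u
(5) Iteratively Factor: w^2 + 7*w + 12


(1) = (z - 5)*(z + 4)
(2) = (a - 4)*(a^2 + 3*a + 2) = (a - 4)*(a + 2)*(a + 1)
(3) = (b + 3)*(b^2 - 2*b) = b*(b + 3)*(b - 2)
(4) = (u - 1)*(u^2 - 5*u) = (u - 5)*(u - 1)*(u)
(5) = (w + 4)*(w + 3)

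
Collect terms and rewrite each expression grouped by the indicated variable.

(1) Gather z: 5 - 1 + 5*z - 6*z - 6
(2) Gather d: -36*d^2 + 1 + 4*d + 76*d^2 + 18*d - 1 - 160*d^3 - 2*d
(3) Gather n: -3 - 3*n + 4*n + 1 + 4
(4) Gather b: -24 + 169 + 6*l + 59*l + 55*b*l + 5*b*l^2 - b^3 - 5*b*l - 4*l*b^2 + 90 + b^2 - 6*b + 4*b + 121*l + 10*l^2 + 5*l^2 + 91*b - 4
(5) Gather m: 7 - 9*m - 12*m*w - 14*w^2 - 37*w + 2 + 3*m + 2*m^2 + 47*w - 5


(1) = -z - 2
(2) = -160*d^3 + 40*d^2 + 20*d
(3) = n + 2
(4) = -b^3 + b^2*(1 - 4*l) + b*(5*l^2 + 50*l + 89) + 15*l^2 + 186*l + 231
(5) = 2*m^2 + m*(-12*w - 6) - 14*w^2 + 10*w + 4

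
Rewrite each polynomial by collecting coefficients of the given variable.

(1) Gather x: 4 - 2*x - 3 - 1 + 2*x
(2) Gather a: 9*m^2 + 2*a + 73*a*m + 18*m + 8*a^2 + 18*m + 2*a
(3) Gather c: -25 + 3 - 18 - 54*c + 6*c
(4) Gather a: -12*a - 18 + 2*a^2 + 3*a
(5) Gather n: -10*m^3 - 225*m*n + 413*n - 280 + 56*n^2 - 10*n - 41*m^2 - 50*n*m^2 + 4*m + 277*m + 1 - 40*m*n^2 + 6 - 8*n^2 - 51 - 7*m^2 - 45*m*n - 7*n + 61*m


(1) = 0
(2) = 8*a^2 + a*(73*m + 4) + 9*m^2 + 36*m
(3) = -48*c - 40
(4) = 2*a^2 - 9*a - 18
(5) = -10*m^3 - 48*m^2 + 342*m + n^2*(48 - 40*m) + n*(-50*m^2 - 270*m + 396) - 324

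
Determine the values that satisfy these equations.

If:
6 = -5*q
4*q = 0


Then:
No Solution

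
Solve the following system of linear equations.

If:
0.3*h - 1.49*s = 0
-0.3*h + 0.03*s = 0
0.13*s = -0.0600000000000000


Then:
No Solution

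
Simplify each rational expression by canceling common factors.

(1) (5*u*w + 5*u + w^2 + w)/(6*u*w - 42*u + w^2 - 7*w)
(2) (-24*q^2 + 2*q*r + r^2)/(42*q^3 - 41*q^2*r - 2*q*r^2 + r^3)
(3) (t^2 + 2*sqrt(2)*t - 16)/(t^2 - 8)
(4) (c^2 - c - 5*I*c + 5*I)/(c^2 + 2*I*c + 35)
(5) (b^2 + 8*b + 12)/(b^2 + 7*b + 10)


(1) = (5*u*w + 5*u + w^2 + w)/(6*u*w - 42*u + w^2 - 7*w)
(2) = (-4*q + r)/(7*q^2 - 8*q*r + r^2)
(3) = (t + 4*sqrt(2))/(t + 2*sqrt(2))
(4) = (c - 1)/(c + 7*I)
(5) = (b + 6)/(b + 5)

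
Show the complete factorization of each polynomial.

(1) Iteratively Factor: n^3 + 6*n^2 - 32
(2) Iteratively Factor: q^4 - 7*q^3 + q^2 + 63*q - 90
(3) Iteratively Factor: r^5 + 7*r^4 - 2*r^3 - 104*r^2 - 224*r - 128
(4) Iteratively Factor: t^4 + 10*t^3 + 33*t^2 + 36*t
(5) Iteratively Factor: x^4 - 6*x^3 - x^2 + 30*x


(1) = (n - 2)*(n^2 + 8*n + 16) = (n - 2)*(n + 4)*(n + 4)
(2) = (q - 5)*(q^3 - 2*q^2 - 9*q + 18) = (q - 5)*(q - 2)*(q^2 - 9) = (q - 5)*(q - 2)*(q + 3)*(q - 3)
(3) = (r + 4)*(r^4 + 3*r^3 - 14*r^2 - 48*r - 32) = (r - 4)*(r + 4)*(r^3 + 7*r^2 + 14*r + 8) = (r - 4)*(r + 4)^2*(r^2 + 3*r + 2) = (r - 4)*(r + 1)*(r + 4)^2*(r + 2)
(4) = (t + 3)*(t^3 + 7*t^2 + 12*t) = (t + 3)*(t + 4)*(t^2 + 3*t) = t*(t + 3)*(t + 4)*(t + 3)
(5) = (x)*(x^3 - 6*x^2 - x + 30) = x*(x - 3)*(x^2 - 3*x - 10) = x*(x - 3)*(x + 2)*(x - 5)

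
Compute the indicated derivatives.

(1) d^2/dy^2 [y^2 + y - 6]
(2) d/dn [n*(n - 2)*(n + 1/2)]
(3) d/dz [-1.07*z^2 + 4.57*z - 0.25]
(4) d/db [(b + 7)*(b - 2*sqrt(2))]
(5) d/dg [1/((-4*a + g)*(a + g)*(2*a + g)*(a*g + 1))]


(1) = 2
(2) = 3*n^2 - 3*n - 1
(3) = 4.57 - 2.14*z
(4) = 2*b - 2*sqrt(2) + 7
(5) = (a*(a + g)*(2*a + g)*(4*a - g) - (a + g)*(2*a + g)*(a*g + 1) + (a + g)*(4*a - g)*(a*g + 1) + (2*a + g)*(4*a - g)*(a*g + 1))/((a + g)^2*(2*a + g)^2*(4*a - g)^2*(a*g + 1)^2)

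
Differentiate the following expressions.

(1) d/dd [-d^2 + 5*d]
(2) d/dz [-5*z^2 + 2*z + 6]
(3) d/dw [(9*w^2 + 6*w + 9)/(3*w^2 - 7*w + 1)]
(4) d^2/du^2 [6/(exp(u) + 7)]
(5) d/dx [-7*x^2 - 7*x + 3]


(1) = 5 - 2*d
(2) = 2 - 10*z
(3) = 3*(-27*w^2 - 12*w + 23)/(9*w^4 - 42*w^3 + 55*w^2 - 14*w + 1)
(4) = 6*(exp(u) - 7)*exp(u)/(exp(u) + 7)^3
(5) = -14*x - 7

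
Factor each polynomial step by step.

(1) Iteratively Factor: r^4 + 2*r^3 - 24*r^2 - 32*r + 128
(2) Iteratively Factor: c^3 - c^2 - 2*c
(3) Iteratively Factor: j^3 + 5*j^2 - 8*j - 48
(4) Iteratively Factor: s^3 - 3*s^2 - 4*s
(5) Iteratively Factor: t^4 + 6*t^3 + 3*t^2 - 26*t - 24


(1) = (r + 4)*(r^3 - 2*r^2 - 16*r + 32) = (r - 2)*(r + 4)*(r^2 - 16) = (r - 4)*(r - 2)*(r + 4)*(r + 4)
(2) = (c + 1)*(c^2 - 2*c) = c*(c + 1)*(c - 2)
(3) = (j - 3)*(j^2 + 8*j + 16) = (j - 3)*(j + 4)*(j + 4)
(4) = (s - 4)*(s^2 + s) = (s - 4)*(s + 1)*(s)
(5) = (t - 2)*(t^3 + 8*t^2 + 19*t + 12) = (t - 2)*(t + 1)*(t^2 + 7*t + 12) = (t - 2)*(t + 1)*(t + 3)*(t + 4)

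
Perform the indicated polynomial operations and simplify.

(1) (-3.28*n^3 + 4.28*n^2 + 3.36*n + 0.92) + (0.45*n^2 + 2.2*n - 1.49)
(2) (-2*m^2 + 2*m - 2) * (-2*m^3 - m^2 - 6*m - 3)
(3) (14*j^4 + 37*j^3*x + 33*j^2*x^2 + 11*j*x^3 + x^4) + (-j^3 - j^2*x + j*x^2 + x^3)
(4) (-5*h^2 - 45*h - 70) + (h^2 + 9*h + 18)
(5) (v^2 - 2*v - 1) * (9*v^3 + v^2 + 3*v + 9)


(1) = -3.28*n^3 + 4.73*n^2 + 5.56*n - 0.57
(2) = 4*m^5 - 2*m^4 + 14*m^3 - 4*m^2 + 6*m + 6
(3) = 14*j^4 + 37*j^3*x - j^3 + 33*j^2*x^2 - j^2*x + 11*j*x^3 + j*x^2 + x^4 + x^3
(4) = -4*h^2 - 36*h - 52
(5) = 9*v^5 - 17*v^4 - 8*v^3 + 2*v^2 - 21*v - 9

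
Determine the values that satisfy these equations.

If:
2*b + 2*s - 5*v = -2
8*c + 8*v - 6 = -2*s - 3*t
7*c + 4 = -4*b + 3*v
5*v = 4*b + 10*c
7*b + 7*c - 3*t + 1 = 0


Then:
b = -855/251
c = 364/251
s = 714/251
t = -1062/251
v = 44/251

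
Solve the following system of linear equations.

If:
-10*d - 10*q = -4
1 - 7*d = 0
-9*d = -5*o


Then:
d = 1/7
o = 9/35
q = 9/35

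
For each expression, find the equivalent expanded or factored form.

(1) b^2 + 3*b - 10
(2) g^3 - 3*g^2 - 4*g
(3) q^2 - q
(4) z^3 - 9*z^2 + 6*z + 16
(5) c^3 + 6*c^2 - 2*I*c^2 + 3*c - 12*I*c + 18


(1) = (b - 2)*(b + 5)
(2) = g*(g - 4)*(g + 1)
(3) = q*(q - 1)
(4) = (z - 8)*(z - 2)*(z + 1)
(5) = (c + 6)*(c - 3*I)*(c + I)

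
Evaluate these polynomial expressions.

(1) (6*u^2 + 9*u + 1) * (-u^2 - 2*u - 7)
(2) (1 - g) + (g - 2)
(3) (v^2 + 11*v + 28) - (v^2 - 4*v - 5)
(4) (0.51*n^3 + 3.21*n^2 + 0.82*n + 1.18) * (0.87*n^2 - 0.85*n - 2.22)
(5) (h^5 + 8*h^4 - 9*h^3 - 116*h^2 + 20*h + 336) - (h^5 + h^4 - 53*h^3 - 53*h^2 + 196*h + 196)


(1) = -6*u^4 - 21*u^3 - 61*u^2 - 65*u - 7
(2) = -1
(3) = 15*v + 33
(4) = 0.4437*n^5 + 2.3592*n^4 - 3.1473*n^3 - 6.7966*n^2 - 2.8234*n - 2.6196
(5) = 7*h^4 + 44*h^3 - 63*h^2 - 176*h + 140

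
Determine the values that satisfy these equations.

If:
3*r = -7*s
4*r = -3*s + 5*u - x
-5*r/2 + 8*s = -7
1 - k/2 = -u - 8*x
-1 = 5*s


Then:
No Solution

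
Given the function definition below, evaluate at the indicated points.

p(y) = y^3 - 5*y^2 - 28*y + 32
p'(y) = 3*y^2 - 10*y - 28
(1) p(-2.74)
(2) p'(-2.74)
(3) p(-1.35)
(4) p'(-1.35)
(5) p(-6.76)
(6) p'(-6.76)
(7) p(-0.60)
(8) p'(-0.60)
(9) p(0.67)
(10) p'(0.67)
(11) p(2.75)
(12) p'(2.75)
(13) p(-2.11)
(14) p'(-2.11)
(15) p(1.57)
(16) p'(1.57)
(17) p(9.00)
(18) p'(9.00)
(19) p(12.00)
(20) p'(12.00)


(1) = 50.61
(2) = 21.92
(3) = 58.23
(4) = -9.03
(5) = -316.12
(6) = 176.69
(7) = 46.78
(8) = -20.92
(9) = 11.30
(10) = -33.35
(11) = -62.02
(12) = -32.81
(13) = 59.43
(14) = 6.46
(15) = -20.41
(16) = -36.31
(17) = 104.00
(18) = 125.00
(19) = 704.00
(20) = 284.00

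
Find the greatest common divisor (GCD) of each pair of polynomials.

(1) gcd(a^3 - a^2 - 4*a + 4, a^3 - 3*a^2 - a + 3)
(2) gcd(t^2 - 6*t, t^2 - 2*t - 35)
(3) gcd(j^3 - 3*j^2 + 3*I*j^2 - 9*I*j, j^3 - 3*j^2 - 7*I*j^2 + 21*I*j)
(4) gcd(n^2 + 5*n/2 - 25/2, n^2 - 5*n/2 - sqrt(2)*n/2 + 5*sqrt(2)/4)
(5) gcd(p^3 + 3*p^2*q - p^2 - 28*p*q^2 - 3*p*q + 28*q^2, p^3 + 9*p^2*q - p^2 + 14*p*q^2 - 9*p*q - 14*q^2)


(1) = gcd((a - 2)*(a - 1)*(a + 2), (a - 3)*(a - 1)*(a + 1)) = a - 1
(2) = gcd(t*(t - 6), (t - 7)*(t + 5)) = 1
(3) = j^2 - 3*j
(4) = gcd((n - 5/2)*(n + 5), (n - 5/2)*(n - sqrt(2)/2)) = n - 5/2
(5) = p^2 + 7*p*q - p - 7*q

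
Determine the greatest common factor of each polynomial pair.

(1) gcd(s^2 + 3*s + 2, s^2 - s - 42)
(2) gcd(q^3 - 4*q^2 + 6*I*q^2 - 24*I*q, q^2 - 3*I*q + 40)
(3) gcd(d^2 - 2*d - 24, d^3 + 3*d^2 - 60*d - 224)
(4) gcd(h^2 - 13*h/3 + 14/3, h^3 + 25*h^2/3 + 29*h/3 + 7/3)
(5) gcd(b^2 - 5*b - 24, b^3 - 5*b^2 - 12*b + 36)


(1) = 1
(2) = gcd(q*(q - 4)*(q + 6*I), (q - 8*I)*(q + 5*I)) = 1
(3) = gcd((d - 6)*(d + 4), (d - 8)*(d + 4)*(d + 7)) = d + 4
(4) = gcd((h - 7/3)*(h - 2), (h + 1/3)*(h + 1)*(h + 7)) = 1
(5) = b + 3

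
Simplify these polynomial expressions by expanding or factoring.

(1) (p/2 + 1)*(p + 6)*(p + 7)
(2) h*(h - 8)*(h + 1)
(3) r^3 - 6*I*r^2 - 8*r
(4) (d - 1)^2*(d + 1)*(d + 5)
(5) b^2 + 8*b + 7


(1) = p^3/2 + 15*p^2/2 + 34*p + 42
(2) = h^3 - 7*h^2 - 8*h
(3) = r*(r - 4*I)*(r - 2*I)
(4) = d^4 + 4*d^3 - 6*d^2 - 4*d + 5
(5) = (b + 1)*(b + 7)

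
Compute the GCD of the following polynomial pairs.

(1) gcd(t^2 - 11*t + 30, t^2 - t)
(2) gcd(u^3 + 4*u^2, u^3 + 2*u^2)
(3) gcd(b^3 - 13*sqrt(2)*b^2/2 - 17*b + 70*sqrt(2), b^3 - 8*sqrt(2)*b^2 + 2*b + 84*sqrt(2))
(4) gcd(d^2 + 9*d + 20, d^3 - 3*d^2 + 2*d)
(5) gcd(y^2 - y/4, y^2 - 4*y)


(1) = 1
(2) = u^2
(3) = gcd((b - 7*sqrt(2))*(b - 2*sqrt(2))*(b + 5*sqrt(2)/2), (b - 7*sqrt(2))*(b - 3*sqrt(2))*(b + 2*sqrt(2))) = b - 7*sqrt(2)
(4) = gcd((d + 4)*(d + 5), d*(d - 2)*(d - 1)) = 1
(5) = gcd(y*(y - 1/4), y*(y - 4)) = y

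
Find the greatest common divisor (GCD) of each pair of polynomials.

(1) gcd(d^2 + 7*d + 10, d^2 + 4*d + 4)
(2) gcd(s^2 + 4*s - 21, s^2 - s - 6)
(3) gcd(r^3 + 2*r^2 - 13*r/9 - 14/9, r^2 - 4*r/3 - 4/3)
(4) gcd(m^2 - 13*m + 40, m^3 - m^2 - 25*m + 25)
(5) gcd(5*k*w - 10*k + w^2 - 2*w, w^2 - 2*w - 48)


(1) = gcd((d + 2)*(d + 5), (d + 2)^2) = d + 2
(2) = s - 3
(3) = gcd((r - 1)*(r + 2/3)*(r + 7/3), (r - 2)*(r + 2/3)) = r + 2/3
(4) = gcd((m - 8)*(m - 5), (m - 5)*(m - 1)*(m + 5)) = m - 5
(5) = 1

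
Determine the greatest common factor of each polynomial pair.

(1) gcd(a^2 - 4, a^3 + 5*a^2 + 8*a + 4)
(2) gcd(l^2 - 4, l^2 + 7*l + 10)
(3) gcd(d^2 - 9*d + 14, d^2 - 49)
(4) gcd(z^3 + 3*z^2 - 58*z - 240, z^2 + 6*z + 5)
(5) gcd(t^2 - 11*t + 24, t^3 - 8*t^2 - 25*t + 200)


(1) = a + 2
(2) = gcd((l - 2)*(l + 2), (l + 2)*(l + 5)) = l + 2
(3) = d - 7
(4) = gcd((z - 8)*(z + 5)*(z + 6), (z + 1)*(z + 5)) = z + 5
(5) = gcd((t - 8)*(t - 3), (t - 8)*(t - 5)*(t + 5)) = t - 8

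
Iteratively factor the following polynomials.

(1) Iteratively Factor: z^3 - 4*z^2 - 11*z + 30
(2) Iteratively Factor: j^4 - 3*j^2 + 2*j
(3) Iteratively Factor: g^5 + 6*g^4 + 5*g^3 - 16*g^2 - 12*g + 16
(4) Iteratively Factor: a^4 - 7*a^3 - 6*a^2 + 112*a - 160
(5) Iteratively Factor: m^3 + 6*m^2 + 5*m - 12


(1) = (z - 2)*(z^2 - 2*z - 15) = (z - 5)*(z - 2)*(z + 3)
(2) = (j - 1)*(j^3 + j^2 - 2*j) = (j - 1)^2*(j^2 + 2*j) = j*(j - 1)^2*(j + 2)
(3) = (g - 1)*(g^4 + 7*g^3 + 12*g^2 - 4*g - 16) = (g - 1)*(g + 2)*(g^3 + 5*g^2 + 2*g - 8) = (g - 1)*(g + 2)*(g + 4)*(g^2 + g - 2) = (g - 1)^2*(g + 2)*(g + 4)*(g + 2)
(4) = (a + 4)*(a^3 - 11*a^2 + 38*a - 40) = (a - 5)*(a + 4)*(a^2 - 6*a + 8) = (a - 5)*(a - 2)*(a + 4)*(a - 4)
(5) = (m + 4)*(m^2 + 2*m - 3) = (m - 1)*(m + 4)*(m + 3)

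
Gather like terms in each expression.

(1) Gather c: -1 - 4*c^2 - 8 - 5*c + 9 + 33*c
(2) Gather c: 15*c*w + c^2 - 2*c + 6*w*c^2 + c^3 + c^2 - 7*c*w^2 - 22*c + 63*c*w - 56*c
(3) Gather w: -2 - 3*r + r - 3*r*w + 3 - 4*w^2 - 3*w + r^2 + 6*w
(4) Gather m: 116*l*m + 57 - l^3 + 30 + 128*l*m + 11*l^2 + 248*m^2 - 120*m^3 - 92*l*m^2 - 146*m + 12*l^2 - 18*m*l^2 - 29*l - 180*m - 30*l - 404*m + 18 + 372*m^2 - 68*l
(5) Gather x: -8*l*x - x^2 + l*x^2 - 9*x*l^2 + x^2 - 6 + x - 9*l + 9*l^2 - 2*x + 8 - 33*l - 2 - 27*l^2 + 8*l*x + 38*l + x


(1) = -4*c^2 + 28*c
(2) = c^3 + c^2*(6*w + 2) + c*(-7*w^2 + 78*w - 80)
(3) = r^2 - 2*r - 4*w^2 + w*(3 - 3*r) + 1
(4) = -l^3 + 23*l^2 - 127*l - 120*m^3 + m^2*(620 - 92*l) + m*(-18*l^2 + 244*l - 730) + 105
(5) = -9*l^2*x - 18*l^2 + l*x^2 - 4*l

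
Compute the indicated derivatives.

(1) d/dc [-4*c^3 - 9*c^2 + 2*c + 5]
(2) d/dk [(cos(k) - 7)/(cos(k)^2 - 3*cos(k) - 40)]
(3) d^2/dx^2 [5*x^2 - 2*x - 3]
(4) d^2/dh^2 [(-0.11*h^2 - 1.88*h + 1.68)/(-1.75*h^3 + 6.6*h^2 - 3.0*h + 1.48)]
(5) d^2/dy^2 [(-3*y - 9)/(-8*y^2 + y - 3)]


(1) = -12*c^2 - 18*c + 2
(2) = (cos(k)^2 - 14*cos(k) + 61)*sin(k)/(sin(k)^2 + 3*cos(k) + 39)^2
(3) = 10
(4) = (0.67375*h^6 + 34.545*h^5 - 195.489*h^4 + 462.8542*h^3 - 440.02128*h^2 + 63.29376*h + 19.756768)/(5.359375*h^9 - 60.6375*h^8 + 256.2525*h^7 - 508.9935*h^6 + 541.854*h^5 - 418.2264*h^4 + 214.3236*h^3 - 83.32992*h^2 + 19.7136*h - 3.241792)
(5) = 6*((y + 3)*(16*y - 1)^2 - (24*y + 23)*(8*y^2 - y + 3))/(8*y^2 - y + 3)^3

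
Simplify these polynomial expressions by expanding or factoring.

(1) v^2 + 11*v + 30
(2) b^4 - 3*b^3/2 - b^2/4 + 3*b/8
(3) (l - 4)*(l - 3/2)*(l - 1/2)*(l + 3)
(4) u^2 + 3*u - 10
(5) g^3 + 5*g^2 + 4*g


(1) = (v + 5)*(v + 6)
(2) = b*(b - 3/2)*(b - 1/2)*(b + 1/2)
(3) = l^4 - 3*l^3 - 37*l^2/4 + 93*l/4 - 9
(4) = (u - 2)*(u + 5)
(5) = g*(g + 1)*(g + 4)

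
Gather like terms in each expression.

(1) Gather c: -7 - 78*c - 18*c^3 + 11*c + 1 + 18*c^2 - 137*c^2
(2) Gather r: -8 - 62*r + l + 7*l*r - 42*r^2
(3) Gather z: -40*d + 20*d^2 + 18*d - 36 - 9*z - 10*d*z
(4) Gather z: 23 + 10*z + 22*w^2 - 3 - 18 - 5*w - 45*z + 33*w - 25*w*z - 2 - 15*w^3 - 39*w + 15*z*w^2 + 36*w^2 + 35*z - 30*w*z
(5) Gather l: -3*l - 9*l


(1) = -18*c^3 - 119*c^2 - 67*c - 6
(2) = l - 42*r^2 + r*(7*l - 62) - 8
(3) = 20*d^2 - 22*d + z*(-10*d - 9) - 36
(4) = -15*w^3 + 58*w^2 - 11*w + z*(15*w^2 - 55*w)
(5) = -12*l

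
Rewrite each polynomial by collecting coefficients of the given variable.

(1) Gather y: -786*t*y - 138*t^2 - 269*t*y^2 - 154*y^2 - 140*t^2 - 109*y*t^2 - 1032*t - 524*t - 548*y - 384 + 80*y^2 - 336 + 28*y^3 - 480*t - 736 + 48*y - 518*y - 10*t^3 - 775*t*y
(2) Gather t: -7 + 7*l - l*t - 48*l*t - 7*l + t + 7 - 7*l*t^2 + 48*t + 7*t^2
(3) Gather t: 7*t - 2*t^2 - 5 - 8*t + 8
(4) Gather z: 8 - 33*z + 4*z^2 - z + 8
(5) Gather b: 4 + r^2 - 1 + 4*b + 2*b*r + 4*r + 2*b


(1) = -10*t^3 - 278*t^2 - 2036*t + 28*y^3 + y^2*(-269*t - 74) + y*(-109*t^2 - 1561*t - 1018) - 1456
(2) = t^2*(7 - 7*l) + t*(49 - 49*l)
(3) = -2*t^2 - t + 3
(4) = 4*z^2 - 34*z + 16
(5) = b*(2*r + 6) + r^2 + 4*r + 3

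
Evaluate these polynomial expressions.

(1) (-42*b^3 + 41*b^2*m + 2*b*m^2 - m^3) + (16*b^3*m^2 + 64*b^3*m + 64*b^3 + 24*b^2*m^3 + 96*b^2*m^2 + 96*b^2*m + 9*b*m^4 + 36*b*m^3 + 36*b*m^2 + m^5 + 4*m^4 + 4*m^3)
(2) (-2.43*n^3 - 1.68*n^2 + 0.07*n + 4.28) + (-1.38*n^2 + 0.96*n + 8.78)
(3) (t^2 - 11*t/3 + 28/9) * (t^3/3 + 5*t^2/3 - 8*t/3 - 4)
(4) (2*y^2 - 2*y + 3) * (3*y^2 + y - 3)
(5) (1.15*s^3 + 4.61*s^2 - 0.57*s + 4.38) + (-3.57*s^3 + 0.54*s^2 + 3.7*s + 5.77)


(1) = 16*b^3*m^2 + 64*b^3*m + 22*b^3 + 24*b^2*m^3 + 96*b^2*m^2 + 137*b^2*m + 9*b*m^4 + 36*b*m^3 + 38*b*m^2 + m^5 + 4*m^4 + 3*m^3
(2) = -2.43*n^3 - 3.06*n^2 + 1.03*n + 13.06
(3) = t^5/3 + 4*t^4/9 - 209*t^3/27 + 296*t^2/27 + 172*t/27 - 112/9
(4) = 6*y^4 - 4*y^3 + y^2 + 9*y - 9
(5) = -2.42*s^3 + 5.15*s^2 + 3.13*s + 10.15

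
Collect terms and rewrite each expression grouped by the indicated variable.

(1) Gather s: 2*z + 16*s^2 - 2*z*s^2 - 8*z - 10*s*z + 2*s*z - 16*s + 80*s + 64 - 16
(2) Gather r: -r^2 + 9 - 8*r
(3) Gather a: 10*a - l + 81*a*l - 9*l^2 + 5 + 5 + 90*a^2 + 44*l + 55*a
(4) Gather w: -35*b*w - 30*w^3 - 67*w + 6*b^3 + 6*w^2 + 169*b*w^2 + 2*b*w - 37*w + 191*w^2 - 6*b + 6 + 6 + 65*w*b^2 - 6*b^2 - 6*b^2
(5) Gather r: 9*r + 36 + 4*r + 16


(1) = s^2*(16 - 2*z) + s*(64 - 8*z) - 6*z + 48
(2) = -r^2 - 8*r + 9
(3) = 90*a^2 + a*(81*l + 65) - 9*l^2 + 43*l + 10
(4) = 6*b^3 - 12*b^2 - 6*b - 30*w^3 + w^2*(169*b + 197) + w*(65*b^2 - 33*b - 104) + 12
(5) = 13*r + 52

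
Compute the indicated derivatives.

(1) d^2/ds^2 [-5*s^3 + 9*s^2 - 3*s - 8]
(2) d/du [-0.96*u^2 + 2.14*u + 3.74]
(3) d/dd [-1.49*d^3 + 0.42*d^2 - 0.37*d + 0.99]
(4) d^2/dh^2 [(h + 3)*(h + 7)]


(1) = 18 - 30*s
(2) = 2.14 - 1.92*u
(3) = -4.47*d^2 + 0.84*d - 0.37
(4) = 2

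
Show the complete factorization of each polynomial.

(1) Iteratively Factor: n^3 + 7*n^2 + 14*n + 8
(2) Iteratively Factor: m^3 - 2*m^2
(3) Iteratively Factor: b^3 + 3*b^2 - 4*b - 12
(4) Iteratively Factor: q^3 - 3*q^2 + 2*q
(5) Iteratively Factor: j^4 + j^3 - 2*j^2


(1) = (n + 1)*(n^2 + 6*n + 8) = (n + 1)*(n + 4)*(n + 2)
(2) = (m)*(m^2 - 2*m) = m^2*(m - 2)
(3) = (b - 2)*(b^2 + 5*b + 6) = (b - 2)*(b + 2)*(b + 3)
(4) = (q)*(q^2 - 3*q + 2) = q*(q - 2)*(q - 1)
(5) = (j)*(j^3 + j^2 - 2*j) = j*(j - 1)*(j^2 + 2*j) = j*(j - 1)*(j + 2)*(j)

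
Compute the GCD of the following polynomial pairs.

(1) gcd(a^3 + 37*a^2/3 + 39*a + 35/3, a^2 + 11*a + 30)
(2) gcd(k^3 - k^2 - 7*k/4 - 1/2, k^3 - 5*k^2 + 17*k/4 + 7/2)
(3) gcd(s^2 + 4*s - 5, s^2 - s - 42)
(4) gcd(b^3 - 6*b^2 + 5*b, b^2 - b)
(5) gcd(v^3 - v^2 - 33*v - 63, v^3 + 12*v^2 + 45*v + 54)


(1) = a + 5
(2) = k^2 - 3*k/2 - 1
(3) = gcd((s - 1)*(s + 5), (s - 7)*(s + 6)) = 1
(4) = gcd(b*(b - 5)*(b - 1), b*(b - 1)) = b^2 - b
(5) = v^2 + 6*v + 9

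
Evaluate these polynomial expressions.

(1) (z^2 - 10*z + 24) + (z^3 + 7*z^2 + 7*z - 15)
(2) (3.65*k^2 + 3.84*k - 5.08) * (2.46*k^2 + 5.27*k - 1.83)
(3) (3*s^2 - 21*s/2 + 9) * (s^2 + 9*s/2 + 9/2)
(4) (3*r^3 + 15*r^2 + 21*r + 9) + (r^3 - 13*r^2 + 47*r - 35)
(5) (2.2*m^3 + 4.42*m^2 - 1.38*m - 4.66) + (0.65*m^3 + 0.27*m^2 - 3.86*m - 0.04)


(1) = z^3 + 8*z^2 - 3*z + 9
(2) = 8.979*k^4 + 28.6819*k^3 + 1.0605*k^2 - 33.7988*k + 9.2964
(3) = 3*s^4 + 3*s^3 - 99*s^2/4 - 27*s/4 + 81/2
(4) = 4*r^3 + 2*r^2 + 68*r - 26
(5) = 2.85*m^3 + 4.69*m^2 - 5.24*m - 4.7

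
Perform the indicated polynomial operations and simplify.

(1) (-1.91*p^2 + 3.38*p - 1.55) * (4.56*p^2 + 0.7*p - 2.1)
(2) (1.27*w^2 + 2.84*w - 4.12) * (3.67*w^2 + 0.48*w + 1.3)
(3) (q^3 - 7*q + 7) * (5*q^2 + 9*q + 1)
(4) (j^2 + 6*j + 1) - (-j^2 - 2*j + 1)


(1) = -8.7096*p^4 + 14.0758*p^3 - 0.691*p^2 - 8.183*p + 3.255
(2) = 4.6609*w^4 + 11.0324*w^3 - 12.1062*w^2 + 1.7144*w - 5.356
(3) = 5*q^5 + 9*q^4 - 34*q^3 - 28*q^2 + 56*q + 7
(4) = 2*j^2 + 8*j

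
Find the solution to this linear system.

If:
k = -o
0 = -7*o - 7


Then:
k = 1
o = -1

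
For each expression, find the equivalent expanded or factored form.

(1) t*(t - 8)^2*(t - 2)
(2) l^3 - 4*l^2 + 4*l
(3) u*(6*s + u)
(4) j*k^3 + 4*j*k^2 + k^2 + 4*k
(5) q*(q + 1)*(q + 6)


(1) = t^4 - 18*t^3 + 96*t^2 - 128*t
(2) = l*(l - 2)^2
(3) = 6*s*u + u^2
(4) = k*(k + 4)*(j*k + 1)
(5) = q^3 + 7*q^2 + 6*q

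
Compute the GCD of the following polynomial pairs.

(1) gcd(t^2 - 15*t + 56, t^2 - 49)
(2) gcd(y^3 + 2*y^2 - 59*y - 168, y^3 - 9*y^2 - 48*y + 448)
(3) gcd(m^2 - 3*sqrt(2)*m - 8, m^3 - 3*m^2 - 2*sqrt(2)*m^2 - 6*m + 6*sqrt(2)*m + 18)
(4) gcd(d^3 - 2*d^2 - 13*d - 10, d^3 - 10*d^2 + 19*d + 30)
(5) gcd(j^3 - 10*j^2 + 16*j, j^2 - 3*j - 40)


(1) = gcd((t - 8)*(t - 7), (t - 7)*(t + 7)) = t - 7
(2) = y^2 - y - 56
(3) = m + sqrt(2)
(4) = gcd((d - 5)*(d + 1)*(d + 2), (d - 6)*(d - 5)*(d + 1)) = d^2 - 4*d - 5
(5) = gcd(j*(j - 8)*(j - 2), (j - 8)*(j + 5)) = j - 8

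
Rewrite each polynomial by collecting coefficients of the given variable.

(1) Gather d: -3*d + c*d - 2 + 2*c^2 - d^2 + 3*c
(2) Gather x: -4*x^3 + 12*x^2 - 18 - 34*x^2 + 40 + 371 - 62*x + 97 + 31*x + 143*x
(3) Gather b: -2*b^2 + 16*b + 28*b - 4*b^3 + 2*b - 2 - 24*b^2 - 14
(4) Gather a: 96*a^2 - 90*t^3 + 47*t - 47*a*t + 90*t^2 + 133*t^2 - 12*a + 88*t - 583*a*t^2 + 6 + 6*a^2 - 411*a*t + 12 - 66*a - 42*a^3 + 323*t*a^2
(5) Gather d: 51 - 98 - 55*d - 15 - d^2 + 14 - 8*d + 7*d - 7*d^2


(1) = 2*c^2 + 3*c - d^2 + d*(c - 3) - 2
(2) = -4*x^3 - 22*x^2 + 112*x + 490
(3) = -4*b^3 - 26*b^2 + 46*b - 16
(4) = -42*a^3 + a^2*(323*t + 102) + a*(-583*t^2 - 458*t - 78) - 90*t^3 + 223*t^2 + 135*t + 18
(5) = -8*d^2 - 56*d - 48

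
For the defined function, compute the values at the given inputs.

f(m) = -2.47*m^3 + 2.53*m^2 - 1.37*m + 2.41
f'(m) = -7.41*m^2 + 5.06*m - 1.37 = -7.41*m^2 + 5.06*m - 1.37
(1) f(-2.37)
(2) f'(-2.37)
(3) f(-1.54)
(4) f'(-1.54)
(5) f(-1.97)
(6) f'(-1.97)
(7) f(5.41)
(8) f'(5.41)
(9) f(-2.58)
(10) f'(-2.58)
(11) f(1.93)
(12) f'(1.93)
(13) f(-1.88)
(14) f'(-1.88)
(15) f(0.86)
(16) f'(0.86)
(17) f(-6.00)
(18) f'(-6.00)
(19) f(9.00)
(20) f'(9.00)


(1) = 52.75
(2) = -54.98
(3) = 19.54
(4) = -26.74
(5) = 33.81
(6) = -40.10
(7) = -322.05
(8) = -190.87
(9) = 65.20
(10) = -63.75
(11) = -8.57
(12) = -19.21
(13) = 30.34
(14) = -37.07
(15) = 1.53
(16) = -2.50
(17) = 635.23
(18) = -298.49
(19) = -1605.62
(20) = -556.04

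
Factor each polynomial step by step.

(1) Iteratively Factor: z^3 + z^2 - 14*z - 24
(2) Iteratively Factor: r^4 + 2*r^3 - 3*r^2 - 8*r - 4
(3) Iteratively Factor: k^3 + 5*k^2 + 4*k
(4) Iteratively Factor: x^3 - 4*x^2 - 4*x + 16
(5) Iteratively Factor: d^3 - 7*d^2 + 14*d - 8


(1) = (z - 4)*(z^2 + 5*z + 6) = (z - 4)*(z + 2)*(z + 3)
(2) = (r + 1)*(r^3 + r^2 - 4*r - 4) = (r - 2)*(r + 1)*(r^2 + 3*r + 2) = (r - 2)*(r + 1)*(r + 2)*(r + 1)
(3) = (k + 1)*(k^2 + 4*k) = (k + 1)*(k + 4)*(k)
(4) = (x + 2)*(x^2 - 6*x + 8) = (x - 4)*(x + 2)*(x - 2)
(5) = (d - 1)*(d^2 - 6*d + 8) = (d - 4)*(d - 1)*(d - 2)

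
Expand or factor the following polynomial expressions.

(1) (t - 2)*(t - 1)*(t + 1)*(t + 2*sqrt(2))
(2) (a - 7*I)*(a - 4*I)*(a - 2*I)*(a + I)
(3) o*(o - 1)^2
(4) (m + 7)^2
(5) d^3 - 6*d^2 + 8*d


(1) = t^4 - 2*t^3 + 2*sqrt(2)*t^3 - 4*sqrt(2)*t^2 - t^2 - 2*sqrt(2)*t + 2*t + 4*sqrt(2)
(2) = a^4 - 12*I*a^3 - 37*a^2 + 6*I*a - 56
(3) = o^3 - 2*o^2 + o
(4) = m^2 + 14*m + 49
(5) = d*(d - 4)*(d - 2)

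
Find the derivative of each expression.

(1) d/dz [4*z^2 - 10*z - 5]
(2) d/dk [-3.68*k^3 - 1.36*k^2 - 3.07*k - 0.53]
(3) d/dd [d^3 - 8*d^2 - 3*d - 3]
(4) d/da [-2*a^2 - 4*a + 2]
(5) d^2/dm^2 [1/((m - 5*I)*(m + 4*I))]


(1) = 8*z - 10
(2) = -11.04*k^2 - 2.72*k - 3.07
(3) = 3*d^2 - 16*d - 3
(4) = -4*a - 4
(5) = 2*((m - 5*I)^2 + (m - 5*I)*(m + 4*I) + (m + 4*I)^2)/((m - 5*I)^3*(m + 4*I)^3)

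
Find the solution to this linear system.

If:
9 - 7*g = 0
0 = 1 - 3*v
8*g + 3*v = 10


Then:
No Solution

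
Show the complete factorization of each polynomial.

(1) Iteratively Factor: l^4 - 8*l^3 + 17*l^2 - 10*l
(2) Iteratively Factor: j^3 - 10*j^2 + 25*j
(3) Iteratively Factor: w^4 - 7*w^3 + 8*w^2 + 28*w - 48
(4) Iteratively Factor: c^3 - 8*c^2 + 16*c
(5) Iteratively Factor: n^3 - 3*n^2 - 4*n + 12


(1) = (l - 2)*(l^3 - 6*l^2 + 5*l) = l*(l - 2)*(l^2 - 6*l + 5) = l*(l - 2)*(l - 1)*(l - 5)
(2) = (j)*(j^2 - 10*j + 25) = j*(j - 5)*(j - 5)
(3) = (w - 2)*(w^3 - 5*w^2 - 2*w + 24) = (w - 4)*(w - 2)*(w^2 - w - 6) = (w - 4)*(w - 3)*(w - 2)*(w + 2)
(4) = (c)*(c^2 - 8*c + 16) = c*(c - 4)*(c - 4)
(5) = (n + 2)*(n^2 - 5*n + 6) = (n - 3)*(n + 2)*(n - 2)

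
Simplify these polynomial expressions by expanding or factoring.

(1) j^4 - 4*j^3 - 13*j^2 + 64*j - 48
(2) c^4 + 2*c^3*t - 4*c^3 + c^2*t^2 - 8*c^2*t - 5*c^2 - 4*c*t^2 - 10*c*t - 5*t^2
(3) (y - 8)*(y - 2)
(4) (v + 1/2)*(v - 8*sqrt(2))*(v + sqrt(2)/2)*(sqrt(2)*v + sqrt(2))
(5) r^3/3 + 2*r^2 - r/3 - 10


(1) = (j - 4)*(j - 3)*(j - 1)*(j + 4)
(2) = (c - 5)*(c + 1)*(c + t)^2
(3) = y^2 - 10*y + 16
(4) = sqrt(2)*v^4 - 15*v^3 + 3*sqrt(2)*v^3/2 - 45*v^2/2 - 15*sqrt(2)*v^2/2 - 12*sqrt(2)*v - 15*v/2 - 4*sqrt(2)
(5) = (r/3 + 1)*(r - 2)*(r + 5)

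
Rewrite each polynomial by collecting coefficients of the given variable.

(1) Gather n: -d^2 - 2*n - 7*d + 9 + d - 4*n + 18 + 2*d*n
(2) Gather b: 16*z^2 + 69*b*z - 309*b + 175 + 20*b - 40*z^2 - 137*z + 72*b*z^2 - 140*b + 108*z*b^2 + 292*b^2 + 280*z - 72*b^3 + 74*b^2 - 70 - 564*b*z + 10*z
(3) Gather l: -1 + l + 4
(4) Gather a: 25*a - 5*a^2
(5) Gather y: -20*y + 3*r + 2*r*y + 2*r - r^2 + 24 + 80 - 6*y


(1) = -d^2 - 6*d + n*(2*d - 6) + 27
(2) = -72*b^3 + b^2*(108*z + 366) + b*(72*z^2 - 495*z - 429) - 24*z^2 + 153*z + 105
(3) = l + 3
(4) = -5*a^2 + 25*a
(5) = -r^2 + 5*r + y*(2*r - 26) + 104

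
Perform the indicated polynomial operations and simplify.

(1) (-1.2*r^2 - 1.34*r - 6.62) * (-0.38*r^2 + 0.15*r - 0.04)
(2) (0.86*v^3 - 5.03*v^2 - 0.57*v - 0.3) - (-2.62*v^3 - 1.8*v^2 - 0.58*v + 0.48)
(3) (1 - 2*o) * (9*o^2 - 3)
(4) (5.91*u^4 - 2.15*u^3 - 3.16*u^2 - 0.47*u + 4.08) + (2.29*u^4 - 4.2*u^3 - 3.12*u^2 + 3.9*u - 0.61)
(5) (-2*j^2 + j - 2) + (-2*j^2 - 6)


(1) = 0.456*r^4 + 0.3292*r^3 + 2.3626*r^2 - 0.9394*r + 0.2648
(2) = 3.48*v^3 - 3.23*v^2 + 0.01*v - 0.78
(3) = -18*o^3 + 9*o^2 + 6*o - 3
(4) = 8.2*u^4 - 6.35*u^3 - 6.28*u^2 + 3.43*u + 3.47
(5) = -4*j^2 + j - 8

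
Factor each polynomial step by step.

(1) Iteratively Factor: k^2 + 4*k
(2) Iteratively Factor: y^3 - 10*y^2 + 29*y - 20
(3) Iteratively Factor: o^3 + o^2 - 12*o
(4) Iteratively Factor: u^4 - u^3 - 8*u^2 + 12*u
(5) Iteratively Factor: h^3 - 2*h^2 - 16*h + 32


(1) = (k + 4)*(k)
(2) = (y - 5)*(y^2 - 5*y + 4) = (y - 5)*(y - 4)*(y - 1)
(3) = (o + 4)*(o^2 - 3*o) = o*(o + 4)*(o - 3)
(4) = (u + 3)*(u^3 - 4*u^2 + 4*u) = (u - 2)*(u + 3)*(u^2 - 2*u) = u*(u - 2)*(u + 3)*(u - 2)
(5) = (h - 2)*(h^2 - 16) = (h - 2)*(h + 4)*(h - 4)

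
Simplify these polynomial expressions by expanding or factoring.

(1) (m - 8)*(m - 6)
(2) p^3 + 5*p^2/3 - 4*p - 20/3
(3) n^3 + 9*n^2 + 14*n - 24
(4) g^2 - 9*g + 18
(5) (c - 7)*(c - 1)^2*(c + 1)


(1) = m^2 - 14*m + 48
(2) = (p - 2)*(p + 5/3)*(p + 2)
(3) = (n - 1)*(n + 4)*(n + 6)
(4) = (g - 6)*(g - 3)
(5) = c^4 - 8*c^3 + 6*c^2 + 8*c - 7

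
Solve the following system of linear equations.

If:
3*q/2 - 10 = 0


Then:
q = 20/3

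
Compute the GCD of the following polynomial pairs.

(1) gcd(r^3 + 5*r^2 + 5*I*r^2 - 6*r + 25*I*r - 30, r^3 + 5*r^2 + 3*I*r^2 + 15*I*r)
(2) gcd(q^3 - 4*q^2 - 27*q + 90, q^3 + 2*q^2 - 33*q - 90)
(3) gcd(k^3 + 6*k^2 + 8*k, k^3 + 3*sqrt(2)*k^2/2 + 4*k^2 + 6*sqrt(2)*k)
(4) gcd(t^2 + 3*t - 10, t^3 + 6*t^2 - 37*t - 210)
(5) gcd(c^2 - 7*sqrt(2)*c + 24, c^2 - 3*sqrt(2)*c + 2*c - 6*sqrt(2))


(1) = r^2 + r*(5 + 3*I) + 15*I
(2) = gcd((q - 6)*(q - 3)*(q + 5), (q - 6)*(q + 3)*(q + 5)) = q^2 - q - 30
(3) = gcd(k*(k + 2)*(k + 4), k*(k + 4)*(k + 3*sqrt(2)/2)) = k^2 + 4*k
(4) = gcd((t - 2)*(t + 5), (t - 6)*(t + 5)*(t + 7)) = t + 5
(5) = c - 3*sqrt(2)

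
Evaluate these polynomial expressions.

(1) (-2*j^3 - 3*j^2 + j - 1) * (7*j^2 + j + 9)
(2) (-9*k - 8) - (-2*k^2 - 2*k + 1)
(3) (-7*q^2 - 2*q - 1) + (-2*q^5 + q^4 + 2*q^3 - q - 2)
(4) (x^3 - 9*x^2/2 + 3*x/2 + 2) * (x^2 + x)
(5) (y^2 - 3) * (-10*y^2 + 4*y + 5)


(1) = -14*j^5 - 23*j^4 - 14*j^3 - 33*j^2 + 8*j - 9
(2) = 2*k^2 - 7*k - 9
(3) = -2*q^5 + q^4 + 2*q^3 - 7*q^2 - 3*q - 3
(4) = x^5 - 7*x^4/2 - 3*x^3 + 7*x^2/2 + 2*x
(5) = -10*y^4 + 4*y^3 + 35*y^2 - 12*y - 15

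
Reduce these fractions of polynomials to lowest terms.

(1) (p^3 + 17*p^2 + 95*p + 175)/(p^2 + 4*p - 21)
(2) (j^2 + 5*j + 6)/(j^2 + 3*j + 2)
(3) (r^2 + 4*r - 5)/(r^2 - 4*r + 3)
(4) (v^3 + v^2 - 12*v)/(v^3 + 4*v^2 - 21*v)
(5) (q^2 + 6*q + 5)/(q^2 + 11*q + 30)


(1) = (p^2 + 10*p + 25)/(p - 3)
(2) = (j + 3)/(j + 1)
(3) = (r + 5)/(r - 3)
(4) = (v + 4)/(v + 7)
(5) = (q + 1)/(q + 6)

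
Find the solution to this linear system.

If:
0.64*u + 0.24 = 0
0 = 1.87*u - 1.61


Then:
No Solution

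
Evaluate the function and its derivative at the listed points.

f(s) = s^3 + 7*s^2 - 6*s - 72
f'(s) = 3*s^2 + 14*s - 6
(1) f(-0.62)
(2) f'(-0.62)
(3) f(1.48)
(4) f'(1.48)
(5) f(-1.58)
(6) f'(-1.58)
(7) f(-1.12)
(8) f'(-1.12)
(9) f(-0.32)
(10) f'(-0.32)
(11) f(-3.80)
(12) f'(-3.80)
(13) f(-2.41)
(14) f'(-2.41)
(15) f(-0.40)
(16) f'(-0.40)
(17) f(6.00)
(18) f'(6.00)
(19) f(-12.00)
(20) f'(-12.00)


(1) = -65.83
(2) = -13.53
(3) = -62.31
(4) = 21.29
(5) = -48.99
(6) = -20.63
(7) = -57.90
(8) = -17.92
(9) = -69.40
(10) = -10.17
(11) = -2.99
(12) = -15.88
(13) = -30.88
(14) = -22.32
(15) = -68.54
(16) = -11.12
(17) = 360.00
(18) = 186.00
(19) = -720.00
(20) = 258.00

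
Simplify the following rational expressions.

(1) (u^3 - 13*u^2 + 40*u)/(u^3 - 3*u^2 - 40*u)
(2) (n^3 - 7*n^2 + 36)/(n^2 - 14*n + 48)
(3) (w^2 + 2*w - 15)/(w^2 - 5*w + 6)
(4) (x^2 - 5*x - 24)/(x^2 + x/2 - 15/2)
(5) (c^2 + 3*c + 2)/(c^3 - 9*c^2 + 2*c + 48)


(1) = (u - 5)/(u + 5)
(2) = (n^2 - n - 6)/(n - 8)
(3) = (w + 5)/(w - 2)
(4) = (2*x - 16)/(2*x - 5)
(5) = (c + 1)/(c^2 - 11*c + 24)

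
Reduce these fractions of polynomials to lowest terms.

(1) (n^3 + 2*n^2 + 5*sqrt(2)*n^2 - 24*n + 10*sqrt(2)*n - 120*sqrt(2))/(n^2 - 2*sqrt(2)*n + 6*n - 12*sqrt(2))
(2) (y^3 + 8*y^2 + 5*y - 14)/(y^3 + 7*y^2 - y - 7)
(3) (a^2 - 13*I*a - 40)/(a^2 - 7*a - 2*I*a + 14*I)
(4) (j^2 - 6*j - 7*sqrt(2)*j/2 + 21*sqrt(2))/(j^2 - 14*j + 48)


(1) = (n^2 + n*(-4 + 5*sqrt(2)) - 20*sqrt(2))/(n - 2*sqrt(2))
(2) = (y + 2)/(y + 1)
(3) = (a^2 - 13*I*a - 40)/(a^2 + a*(-7 - 2*I) + 14*I)
(4) = (2*j - 7*sqrt(2))/(2*j - 16)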